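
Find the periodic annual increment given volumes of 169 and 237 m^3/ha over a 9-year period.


PAI = (V2 - V1) / period = (237 - 169) / 9 = 68 / 9 = 7.5556 ≈ 7.56 m^3/ha/yr

7.56 m^3/ha/yr


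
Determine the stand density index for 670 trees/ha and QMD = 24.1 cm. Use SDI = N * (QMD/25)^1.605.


QMD/25 = 24.1/25 = 0.964
(0.964)^1.605 = exp(1.605 * ln(0.964)) = exp(1.605 * (-0.0366640)) = exp(-0.0588457) = 0.942852
SDI = 670 * 0.942852 = 631.711 ≈ 632

632


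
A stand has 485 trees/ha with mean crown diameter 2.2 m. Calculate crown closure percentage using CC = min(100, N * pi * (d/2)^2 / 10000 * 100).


(d/2)^2 = (2.2/2)^2 = 1.1^2 = 1.21
Crown area = 3.141593 * 1.21 = 3.80133 m^2
N * area / 10000 * 100 = 485 * 3.80133 / 10000 * 100 = 18.4365
CC = min(100, 18.4365) = 18.4365 ≈ 18.4%

18.4%


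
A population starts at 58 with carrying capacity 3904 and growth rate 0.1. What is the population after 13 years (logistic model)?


(K - N0)/N0 = (3904 - 58)/58 = 3846/58 = 66.3103
r*t = 0.1 * 13 = 1.3; exp(-1.3) = 0.272532
66.3103 * 0.272532 = 18.0717
1 + 18.0717 = 19.0717
N = 3904 / 19.0717 = 204.701 ≈ 205

205


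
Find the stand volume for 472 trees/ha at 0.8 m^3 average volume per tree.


V_stand = 472 * 0.8 = 377.6 m^3/ha

377.6 m^3/ha


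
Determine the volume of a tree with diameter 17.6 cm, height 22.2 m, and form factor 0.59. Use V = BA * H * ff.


(D/200)^2 = (17.6/200)^2 = 0.088^2 = 0.007744
BA = 3.141593 * 0.007744 = 0.0243285 m^2
V = 0.0243285 * 22.2 * 0.59 = 0.318655 ≈ 0.319 m^3

0.319 m^3


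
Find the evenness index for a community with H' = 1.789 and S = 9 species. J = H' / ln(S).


ln(9) = 2.19722
J = H' / ln(S) = 1.789 / 2.19722 = 0.814211 ≈ 0.8142

0.8142


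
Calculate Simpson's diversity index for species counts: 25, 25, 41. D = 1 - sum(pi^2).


Total N = 25 + 25 + 41 = 91
Per-species terms:
  p = 25/91 = 0.274725; p^2 = 0.274725^2 = 0.075474
  p = 25/91 = 0.274725; p^2 = 0.274725^2 = 0.075474
  p = 41/91 = 0.450549; p^2 = 0.450549^2 = 0.202994
sum(p^2) = 0.075474 + 0.075474 + 0.202994 = 0.353942
D = 1 - 0.353942 = 0.646058 ≈ 0.6461

0.6461


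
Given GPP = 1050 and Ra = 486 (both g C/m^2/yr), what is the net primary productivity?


NPP = GPP - Ra = 1050 - 486 = 564 g C/m^2/yr

564 g C/m^2/yr


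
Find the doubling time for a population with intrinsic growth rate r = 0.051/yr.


td = ln(2) / 0.051 = 0.693147 / 0.051 = 13.5911 ≈ 13.6 years

13.6 years


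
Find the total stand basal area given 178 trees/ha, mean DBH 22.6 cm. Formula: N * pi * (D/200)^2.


(D/200)^2 = (22.6/200)^2 = 0.113^2 = 0.012769
Individual BA = 3.141593 * 0.012769 = 0.0401150 m^2
Stand BA = 178 * 0.0401150 = 7.14047 ≈ 7.14 m^2/ha

7.14 m^2/ha


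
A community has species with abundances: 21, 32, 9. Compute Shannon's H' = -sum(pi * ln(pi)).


Total N = 21 + 32 + 9 = 62
Per-species terms:
  p = 21/62 = 0.338710; ln(p) = -1.082611; p*ln(p) = 0.338710 * (-1.082611) = -0.366691
  p = 32/62 = 0.516129; ln(p) = -0.661399; p*ln(p) = 0.516129 * (-0.661399) = -0.341367
  p = 9/62 = 0.145161; ln(p) = -1.929912; p*ln(p) = 0.145161 * (-1.929912) = -0.280148
sum(p*ln(p)) = (-0.366691) + (-0.341367) + (-0.280148) = -0.988206
H' = -(-0.988206) = 0.988206 ≈ 0.9882

0.9882


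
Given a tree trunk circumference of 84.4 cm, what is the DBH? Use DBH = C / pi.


DBH = C / pi = 84.4 / 3.141593 = 26.8654 ≈ 26.87 cm

26.87 cm


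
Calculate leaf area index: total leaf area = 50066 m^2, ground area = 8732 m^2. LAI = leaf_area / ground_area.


LAI = 50066 / 8732 = 5.7336 ≈ 5.73

5.73


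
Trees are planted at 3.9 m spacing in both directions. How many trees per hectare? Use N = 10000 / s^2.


N = 10000 / 3.9^2 = 10000 / 15.21 = 657.462 ≈ 657 trees/ha

657 trees/ha


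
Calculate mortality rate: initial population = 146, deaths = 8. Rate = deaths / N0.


Mortality rate = 8 / 146 = 0.054795 ≈ 0.0548

0.0548


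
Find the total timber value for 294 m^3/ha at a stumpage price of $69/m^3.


Value = 294 * 69 = $20286/ha

$20286/ha


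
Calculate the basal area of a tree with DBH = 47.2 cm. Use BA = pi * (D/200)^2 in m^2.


D/200 = 47.2/200 = 0.236 m
(D/200)^2 = 0.236^2 = 0.055696
BA = 3.141593 * 0.055696 = 0.174974 ≈ 0.1750 m^2

0.1750 m^2


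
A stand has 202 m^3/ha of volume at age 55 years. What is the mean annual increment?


MAI = 202 / 55 = 3.6727 ≈ 3.67 m^3/ha/yr

3.67 m^3/ha/yr


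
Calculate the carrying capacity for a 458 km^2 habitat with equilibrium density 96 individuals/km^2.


K = 96 * 458 = 43968 individuals

43968 individuals


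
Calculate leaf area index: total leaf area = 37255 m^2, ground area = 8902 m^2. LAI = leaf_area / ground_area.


LAI = 37255 / 8902 = 4.1850 ≈ 4.19

4.19


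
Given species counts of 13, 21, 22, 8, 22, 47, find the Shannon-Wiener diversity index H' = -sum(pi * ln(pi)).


Total N = 13 + 21 + 22 + 8 + 22 + 47 = 133
Per-species terms:
  p = 13/133 = 0.097744; ln(p) = -2.325403; p*ln(p) = 0.097744 * (-2.325403) = -0.227294
  p = 21/133 = 0.157895; ln(p) = -1.845825; p*ln(p) = 0.157895 * (-1.845825) = -0.291447
  p = 22/133 = 0.165414; ln(p) = -1.799304; p*ln(p) = 0.165414 * (-1.799304) = -0.297630
  p = 8/133 = 0.060150; ln(p) = -2.810914; p*ln(p) = 0.060150 * (-2.810914) = -0.169076
  p = 22/133 = 0.165414; ln(p) = -1.799304; p*ln(p) = 0.165414 * (-1.799304) = -0.297630
  p = 47/133 = 0.353383; ln(p) = -1.040203; p*ln(p) = 0.353383 * (-1.040203) = -0.367590
sum(p*ln(p)) = (-0.227294) + (-0.291447) + (-0.297630) + (-0.169076) + (-0.297630) + (-0.367590) = -1.650667
H' = -(-1.650667) = 1.650667 ≈ 1.6507

1.6507


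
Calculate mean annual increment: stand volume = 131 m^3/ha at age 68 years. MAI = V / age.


MAI = 131 / 68 = 1.9265 ≈ 1.93 m^3/ha/yr

1.93 m^3/ha/yr


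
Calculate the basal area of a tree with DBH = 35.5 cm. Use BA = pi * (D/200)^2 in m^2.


D/200 = 35.5/200 = 0.1775 m
(D/200)^2 = 0.1775^2 = 0.03150625
BA = 3.141593 * 0.03150625 = 0.0989798 ≈ 0.0990 m^2

0.0990 m^2


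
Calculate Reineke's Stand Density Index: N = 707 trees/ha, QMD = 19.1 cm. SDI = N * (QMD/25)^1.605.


QMD/25 = 19.1/25 = 0.764
(0.764)^1.605 = exp(1.605 * ln(0.764)) = exp(1.605 * (-0.269187)) = exp(-0.432045) = 0.649180
SDI = 707 * 0.649180 = 458.970 ≈ 459

459


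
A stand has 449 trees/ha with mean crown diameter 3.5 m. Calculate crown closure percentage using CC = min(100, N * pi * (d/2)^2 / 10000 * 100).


(d/2)^2 = (3.5/2)^2 = 1.75^2 = 3.0625
Crown area = 3.141593 * 3.0625 = 9.62113 m^2
N * area / 10000 * 100 = 449 * 9.62113 / 10000 * 100 = 43.1989
CC = min(100, 43.1989) = 43.1989 ≈ 43.2%

43.2%


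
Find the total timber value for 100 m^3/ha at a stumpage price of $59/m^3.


Value = 100 * 59 = $5900/ha

$5900/ha


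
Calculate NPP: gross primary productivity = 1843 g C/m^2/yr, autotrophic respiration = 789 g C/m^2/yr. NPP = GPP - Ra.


NPP = GPP - Ra = 1843 - 789 = 1054 g C/m^2/yr

1054 g C/m^2/yr


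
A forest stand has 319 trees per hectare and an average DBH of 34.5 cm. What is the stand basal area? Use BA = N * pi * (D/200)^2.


(D/200)^2 = (34.5/200)^2 = 0.1725^2 = 0.02975625
Individual BA = 3.141593 * 0.02975625 = 0.0934820 m^2
Stand BA = 319 * 0.0934820 = 29.8208 ≈ 29.82 m^2/ha

29.82 m^2/ha


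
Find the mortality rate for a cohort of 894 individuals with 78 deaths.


Mortality rate = 78 / 894 = 0.087248 ≈ 0.0872

0.0872


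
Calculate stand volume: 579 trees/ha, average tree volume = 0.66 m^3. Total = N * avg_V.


V_stand = 579 * 0.66 = 382.14 ≈ 382.1 m^3/ha

382.1 m^3/ha


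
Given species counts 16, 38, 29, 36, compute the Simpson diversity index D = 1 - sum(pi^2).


Total N = 16 + 38 + 29 + 36 = 119
Per-species terms:
  p = 16/119 = 0.134454; p^2 = 0.134454^2 = 0.018078
  p = 38/119 = 0.319328; p^2 = 0.319328^2 = 0.101970
  p = 29/119 = 0.243697; p^2 = 0.243697^2 = 0.059388
  p = 36/119 = 0.302521; p^2 = 0.302521^2 = 0.091519
sum(p^2) = 0.018078 + 0.101970 + 0.059388 + 0.091519 = 0.270955
D = 1 - 0.270955 = 0.729045 ≈ 0.7290

0.7290


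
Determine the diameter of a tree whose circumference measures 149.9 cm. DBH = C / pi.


DBH = C / pi = 149.9 / 3.141593 = 47.7146 ≈ 47.71 cm

47.71 cm


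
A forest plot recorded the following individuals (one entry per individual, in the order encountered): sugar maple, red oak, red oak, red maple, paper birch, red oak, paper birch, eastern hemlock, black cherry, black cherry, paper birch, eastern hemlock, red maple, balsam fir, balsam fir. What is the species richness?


Total individuals logged = 15
Distinct species (count of individuals): sugar maple (1), red oak (3), red maple (2), paper birch (3), eastern hemlock (2), black cherry (2), balsam fir (2)
Species richness = number of distinct species = 7

7


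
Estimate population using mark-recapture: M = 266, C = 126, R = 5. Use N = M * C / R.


N = M * C / R = 266 * 126 / 5 = 33516 / 5 = 6703.20 ≈ 6703

6703 individuals


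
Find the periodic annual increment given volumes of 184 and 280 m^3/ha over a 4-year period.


PAI = (V2 - V1) / period = (280 - 184) / 4 = 96 / 4 = 24.00 m^3/ha/yr

24.00 m^3/ha/yr


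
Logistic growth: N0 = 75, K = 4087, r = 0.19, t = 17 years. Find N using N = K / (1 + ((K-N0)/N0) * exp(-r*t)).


(K - N0)/N0 = (4087 - 75)/75 = 4012/75 = 53.4933
r*t = 0.19 * 17 = 3.23; exp(-3.23) = 0.0395575
53.4933 * 0.0395575 = 2.11606
1 + 2.11606 = 3.11606
N = 4087 / 3.11606 = 1311.59 ≈ 1312

1312


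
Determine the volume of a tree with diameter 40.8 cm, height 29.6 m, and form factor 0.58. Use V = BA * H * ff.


(D/200)^2 = (40.8/200)^2 = 0.204^2 = 0.041616
BA = 3.141593 * 0.041616 = 0.130741 m^2
V = 0.130741 * 29.6 * 0.58 = 2.24456 ≈ 2.245 m^3

2.245 m^3


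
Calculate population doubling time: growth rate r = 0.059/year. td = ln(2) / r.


td = ln(2) / 0.059 = 0.693147 / 0.059 = 11.7483 ≈ 11.7 years

11.7 years


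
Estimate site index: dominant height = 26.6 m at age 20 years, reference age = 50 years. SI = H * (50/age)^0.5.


50/20 = 2.50000
(2.50000)^0.5 = 1.58114
SI = 26.6 * 1.58114 = 42.0583 ≈ 42.1 m

42.1 m


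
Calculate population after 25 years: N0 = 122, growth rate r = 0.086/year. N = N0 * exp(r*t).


r*t = 0.086 * 25 = 2.15
exp(2.15) = 8.58486
N = 122 * 8.58486 = 1047.35 ≈ 1047

1047


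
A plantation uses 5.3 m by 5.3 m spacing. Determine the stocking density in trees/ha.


N = 10000 / 5.3^2 = 10000 / 28.09 = 355.999 ≈ 356 trees/ha

356 trees/ha


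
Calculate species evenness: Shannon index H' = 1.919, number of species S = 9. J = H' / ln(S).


ln(9) = 2.19722
J = H' / ln(S) = 1.919 / 2.19722 = 0.873376 ≈ 0.8734

0.8734


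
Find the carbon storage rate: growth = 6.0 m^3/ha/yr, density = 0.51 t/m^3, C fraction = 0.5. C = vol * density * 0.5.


C = 6.0 * 0.51 * 0.5 = 1.53 t C/ha/yr

1.53 t C/ha/yr


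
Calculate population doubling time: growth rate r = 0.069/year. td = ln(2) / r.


td = ln(2) / 0.069 = 0.693147 / 0.069 = 10.0456 ≈ 10.0 years

10.0 years


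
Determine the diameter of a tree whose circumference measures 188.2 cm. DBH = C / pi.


DBH = C / pi = 188.2 / 3.141593 = 59.9059 ≈ 59.91 cm

59.91 cm


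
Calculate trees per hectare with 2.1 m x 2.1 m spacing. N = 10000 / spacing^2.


N = 10000 / 2.1^2 = 10000 / 4.41 = 2267.57 ≈ 2268 trees/ha

2268 trees/ha


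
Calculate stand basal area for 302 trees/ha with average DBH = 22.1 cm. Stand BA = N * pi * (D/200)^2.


(D/200)^2 = (22.1/200)^2 = 0.1105^2 = 0.01221025
Individual BA = 3.141593 * 0.01221025 = 0.0383596 m^2
Stand BA = 302 * 0.0383596 = 11.5846 ≈ 11.58 m^2/ha

11.58 m^2/ha


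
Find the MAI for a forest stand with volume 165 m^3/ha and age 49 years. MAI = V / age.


MAI = 165 / 49 = 3.3673 ≈ 3.37 m^3/ha/yr

3.37 m^3/ha/yr


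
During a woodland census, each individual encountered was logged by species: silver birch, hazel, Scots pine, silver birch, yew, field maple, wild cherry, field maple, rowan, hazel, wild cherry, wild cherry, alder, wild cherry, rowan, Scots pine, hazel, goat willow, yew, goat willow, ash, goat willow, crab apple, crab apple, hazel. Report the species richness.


Total individuals logged = 25
Distinct species (count of individuals): silver birch (2), hazel (4), Scots pine (2), yew (2), field maple (2), wild cherry (4), rowan (2), alder (1), goat willow (3), ash (1), crab apple (2)
Species richness = number of distinct species = 11

11


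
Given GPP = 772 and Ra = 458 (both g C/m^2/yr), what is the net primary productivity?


NPP = GPP - Ra = 772 - 458 = 314 g C/m^2/yr

314 g C/m^2/yr


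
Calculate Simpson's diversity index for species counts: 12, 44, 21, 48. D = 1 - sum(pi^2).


Total N = 12 + 44 + 21 + 48 = 125
Per-species terms:
  p = 12/125 = 0.096000; p^2 = 0.096000^2 = 0.009216
  p = 44/125 = 0.352000; p^2 = 0.352000^2 = 0.123904
  p = 21/125 = 0.168000; p^2 = 0.168000^2 = 0.028224
  p = 48/125 = 0.384000; p^2 = 0.384000^2 = 0.147456
sum(p^2) = 0.009216 + 0.123904 + 0.028224 + 0.147456 = 0.308800
D = 1 - 0.308800 = 0.691200 ≈ 0.6912

0.6912


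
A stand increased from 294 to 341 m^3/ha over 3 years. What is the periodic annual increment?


PAI = (V2 - V1) / period = (341 - 294) / 3 = 47 / 3 = 15.6667 ≈ 15.67 m^3/ha/yr

15.67 m^3/ha/yr


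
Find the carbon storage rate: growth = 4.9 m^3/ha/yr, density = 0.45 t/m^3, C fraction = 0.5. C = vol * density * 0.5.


C = 4.9 * 0.45 * 0.5 = 1.1025 ≈ 1.10 t C/ha/yr

1.10 t C/ha/yr


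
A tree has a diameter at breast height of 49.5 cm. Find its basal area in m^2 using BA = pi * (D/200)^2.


D/200 = 49.5/200 = 0.2475 m
(D/200)^2 = 0.2475^2 = 0.06125625
BA = 3.141593 * 0.06125625 = 0.192442 ≈ 0.1924 m^2

0.1924 m^2


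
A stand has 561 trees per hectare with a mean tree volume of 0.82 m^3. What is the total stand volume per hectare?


V_stand = 561 * 0.82 = 460.02 ≈ 460.0 m^3/ha

460.0 m^3/ha


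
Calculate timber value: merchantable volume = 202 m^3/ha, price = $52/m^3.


Value = 202 * 52 = $10504/ha

$10504/ha


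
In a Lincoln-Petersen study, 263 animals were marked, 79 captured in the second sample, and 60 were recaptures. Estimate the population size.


N = M * C / R = 263 * 79 / 60 = 20777 / 60 = 346.28 ≈ 346

346 individuals


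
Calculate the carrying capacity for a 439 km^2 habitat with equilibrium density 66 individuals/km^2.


K = 66 * 439 = 28974 individuals

28974 individuals


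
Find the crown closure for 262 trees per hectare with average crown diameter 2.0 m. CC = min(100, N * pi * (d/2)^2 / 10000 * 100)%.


(d/2)^2 = (2.0/2)^2 = 1^2 = 1
Crown area = 3.141593 * 1 = 3.14159 m^2
N * area / 10000 * 100 = 262 * 3.14159 / 10000 * 100 = 8.23097
CC = min(100, 8.23097) = 8.23097 ≈ 8.2%

8.2%


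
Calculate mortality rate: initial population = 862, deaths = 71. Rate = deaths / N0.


Mortality rate = 71 / 862 = 0.082367 ≈ 0.0824

0.0824


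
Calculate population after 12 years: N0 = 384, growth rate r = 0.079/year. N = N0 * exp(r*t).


r*t = 0.079 * 12 = 0.948
exp(0.948) = 2.58054
N = 384 * 2.58054 = 990.927 ≈ 991

991


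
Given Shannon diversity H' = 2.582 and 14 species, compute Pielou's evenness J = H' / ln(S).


ln(14) = 2.63906
J = H' / ln(S) = 2.582 / 2.63906 = 0.978379 ≈ 0.9784

0.9784


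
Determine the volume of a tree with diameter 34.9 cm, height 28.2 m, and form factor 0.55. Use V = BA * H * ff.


(D/200)^2 = (34.9/200)^2 = 0.1745^2 = 0.03045025
BA = 3.141593 * 0.03045025 = 0.0956623 m^2
V = 0.0956623 * 28.2 * 0.55 = 1.48372 ≈ 1.484 m^3

1.484 m^3


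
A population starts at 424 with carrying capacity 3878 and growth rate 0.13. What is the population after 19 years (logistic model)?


(K - N0)/N0 = (3878 - 424)/424 = 3454/424 = 8.14623
r*t = 0.13 * 19 = 2.47; exp(-2.47) = 0.0845849
8.14623 * 0.0845849 = 0.689048
1 + 0.689048 = 1.68905
N = 3878 / 1.68905 = 2295.97 ≈ 2296

2296


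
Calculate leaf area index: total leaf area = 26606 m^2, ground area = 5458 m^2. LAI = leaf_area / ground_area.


LAI = 26606 / 5458 = 4.8747 ≈ 4.87

4.87


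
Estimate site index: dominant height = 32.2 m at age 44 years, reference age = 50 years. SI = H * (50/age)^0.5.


50/44 = 1.13636
(1.13636)^0.5 = 1.06600
SI = 32.2 * 1.06600 = 34.3252 ≈ 34.3 m

34.3 m


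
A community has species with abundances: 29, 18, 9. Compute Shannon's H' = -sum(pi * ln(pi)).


Total N = 29 + 18 + 9 = 56
Per-species terms:
  p = 29/56 = 0.517857; ln(p) = -0.658056; p*ln(p) = 0.517857 * (-0.658056) = -0.340779
  p = 18/56 = 0.321429; ln(p) = -1.134979; p*ln(p) = 0.321429 * (-1.134979) = -0.364815
  p = 9/56 = 0.160714; ln(p) = -1.828129; p*ln(p) = 0.160714 * (-1.828129) = -0.293806
sum(p*ln(p)) = (-0.340779) + (-0.364815) + (-0.293806) = -0.999400
H' = -(-0.999400) = 0.999400 ≈ 0.9994

0.9994


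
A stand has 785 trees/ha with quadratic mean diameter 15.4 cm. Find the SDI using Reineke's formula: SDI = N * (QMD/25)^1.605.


QMD/25 = 15.4/25 = 0.616
(0.616)^1.605 = exp(1.605 * ln(0.616)) = exp(1.605 * (-0.484508)) = exp(-0.777635) = 0.459491
SDI = 785 * 0.459491 = 360.700 ≈ 361

361


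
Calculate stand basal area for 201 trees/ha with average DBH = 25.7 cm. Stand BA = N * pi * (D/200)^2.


(D/200)^2 = (25.7/200)^2 = 0.1285^2 = 0.01651225
Individual BA = 3.141593 * 0.01651225 = 0.0518748 m^2
Stand BA = 201 * 0.0518748 = 10.4268 ≈ 10.43 m^2/ha

10.43 m^2/ha


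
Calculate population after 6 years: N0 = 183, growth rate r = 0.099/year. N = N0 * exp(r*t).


r*t = 0.099 * 6 = 0.594
exp(0.594) = 1.81122
N = 183 * 1.81122 = 331.453 ≈ 331

331


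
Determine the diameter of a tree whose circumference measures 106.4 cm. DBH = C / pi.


DBH = C / pi = 106.4 / 3.141593 = 33.8682 ≈ 33.87 cm

33.87 cm


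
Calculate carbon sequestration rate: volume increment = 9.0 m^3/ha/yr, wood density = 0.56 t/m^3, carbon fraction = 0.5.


C = 9.0 * 0.56 * 0.5 = 2.52 t C/ha/yr

2.52 t C/ha/yr


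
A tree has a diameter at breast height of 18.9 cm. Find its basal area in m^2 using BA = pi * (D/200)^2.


D/200 = 18.9/200 = 0.0945 m
(D/200)^2 = 0.0945^2 = 0.00893025
BA = 3.141593 * 0.00893025 = 0.0280552 ≈ 0.0281 m^2

0.0281 m^2


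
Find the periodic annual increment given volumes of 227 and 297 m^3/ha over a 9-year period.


PAI = (V2 - V1) / period = (297 - 227) / 9 = 70 / 9 = 7.7778 ≈ 7.78 m^3/ha/yr

7.78 m^3/ha/yr


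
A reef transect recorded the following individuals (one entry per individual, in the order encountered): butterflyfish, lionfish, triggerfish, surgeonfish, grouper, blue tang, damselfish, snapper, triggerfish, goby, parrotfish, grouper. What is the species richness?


Total individuals logged = 12
Distinct species (count of individuals): butterflyfish (1), lionfish (1), triggerfish (2), surgeonfish (1), grouper (2), blue tang (1), damselfish (1), snapper (1), goby (1), parrotfish (1)
Species richness = number of distinct species = 10

10


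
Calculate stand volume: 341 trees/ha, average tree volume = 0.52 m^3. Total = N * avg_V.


V_stand = 341 * 0.52 = 177.32 ≈ 177.3 m^3/ha

177.3 m^3/ha


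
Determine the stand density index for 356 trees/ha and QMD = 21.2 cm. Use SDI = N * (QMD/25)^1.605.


QMD/25 = 21.2/25 = 0.848
(0.848)^1.605 = exp(1.605 * ln(0.848)) = exp(1.605 * (-0.164875)) = exp(-0.264624) = 0.767494
SDI = 356 * 0.767494 = 273.228 ≈ 273

273


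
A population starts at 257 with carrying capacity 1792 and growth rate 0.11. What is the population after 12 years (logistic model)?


(K - N0)/N0 = (1792 - 257)/257 = 1535/257 = 5.97276
r*t = 0.11 * 12 = 1.32; exp(-1.32) = 0.267135
5.97276 * 0.267135 = 1.59553
1 + 1.59553 = 2.59553
N = 1792 / 2.59553 = 690.418 ≈ 690

690


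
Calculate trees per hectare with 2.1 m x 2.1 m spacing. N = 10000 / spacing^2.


N = 10000 / 2.1^2 = 10000 / 4.41 = 2267.57 ≈ 2268 trees/ha

2268 trees/ha


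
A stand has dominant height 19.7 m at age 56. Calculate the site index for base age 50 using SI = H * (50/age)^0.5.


50/56 = 0.892857
(0.892857)^0.5 = 0.944911
SI = 19.7 * 0.944911 = 18.6147 ≈ 18.6 m

18.6 m


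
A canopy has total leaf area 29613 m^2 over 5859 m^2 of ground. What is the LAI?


LAI = 29613 / 5859 = 5.0543 ≈ 5.05

5.05


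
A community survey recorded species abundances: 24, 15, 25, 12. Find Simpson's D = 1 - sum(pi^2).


Total N = 24 + 15 + 25 + 12 = 76
Per-species terms:
  p = 24/76 = 0.315789; p^2 = 0.315789^2 = 0.099723
  p = 15/76 = 0.197368; p^2 = 0.197368^2 = 0.038954
  p = 25/76 = 0.328947; p^2 = 0.328947^2 = 0.108206
  p = 12/76 = 0.157895; p^2 = 0.157895^2 = 0.024931
sum(p^2) = 0.099723 + 0.038954 + 0.108206 + 0.024931 = 0.271814
D = 1 - 0.271814 = 0.728186 ≈ 0.7282

0.7282


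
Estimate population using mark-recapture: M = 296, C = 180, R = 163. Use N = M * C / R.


N = M * C / R = 296 * 180 / 163 = 53280 / 163 = 326.87 ≈ 327

327 individuals


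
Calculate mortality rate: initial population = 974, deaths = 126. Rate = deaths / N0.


Mortality rate = 126 / 974 = 0.129363 ≈ 0.1294

0.1294


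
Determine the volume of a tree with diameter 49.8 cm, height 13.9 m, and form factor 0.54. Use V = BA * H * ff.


(D/200)^2 = (49.8/200)^2 = 0.249^2 = 0.062001
BA = 3.141593 * 0.062001 = 0.194782 m^2
V = 0.194782 * 13.9 * 0.54 = 1.46203 ≈ 1.462 m^3

1.462 m^3


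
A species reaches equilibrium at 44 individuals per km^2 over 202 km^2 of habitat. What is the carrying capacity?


K = 44 * 202 = 8888 individuals

8888 individuals


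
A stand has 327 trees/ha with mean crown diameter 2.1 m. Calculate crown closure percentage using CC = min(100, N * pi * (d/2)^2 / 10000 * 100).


(d/2)^2 = (2.1/2)^2 = 1.05^2 = 1.1025
Crown area = 3.141593 * 1.1025 = 3.46361 m^2
N * area / 10000 * 100 = 327 * 3.46361 / 10000 * 100 = 11.3260
CC = min(100, 11.3260) = 11.3260 ≈ 11.3%

11.3%


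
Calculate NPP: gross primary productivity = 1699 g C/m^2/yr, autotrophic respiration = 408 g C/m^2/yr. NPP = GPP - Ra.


NPP = GPP - Ra = 1699 - 408 = 1291 g C/m^2/yr

1291 g C/m^2/yr


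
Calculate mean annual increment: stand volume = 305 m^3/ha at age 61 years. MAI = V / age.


MAI = 305 / 61 = 5.00 m^3/ha/yr

5.00 m^3/ha/yr


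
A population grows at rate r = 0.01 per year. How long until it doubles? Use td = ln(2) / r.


td = ln(2) / 0.01 = 0.693147 / 0.01 = 69.3147 ≈ 69.3 years

69.3 years


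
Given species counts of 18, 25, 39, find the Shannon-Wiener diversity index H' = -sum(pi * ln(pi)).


Total N = 18 + 25 + 39 = 82
Per-species terms:
  p = 18/82 = 0.219512; ln(p) = -1.516348; p*ln(p) = 0.219512 * (-1.516348) = -0.332857
  p = 25/82 = 0.304878; ln(p) = -1.187844; p*ln(p) = 0.304878 * (-1.187844) = -0.362148
  p = 39/82 = 0.475610; ln(p) = -0.743157; p*ln(p) = 0.475610 * (-0.743157) = -0.353453
sum(p*ln(p)) = (-0.332857) + (-0.362148) + (-0.353453) = -1.048458
H' = -(-1.048458) = 1.048458 ≈ 1.0485

1.0485


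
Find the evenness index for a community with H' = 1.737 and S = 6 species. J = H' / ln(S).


ln(6) = 1.79176
J = H' / ln(S) = 1.737 / 1.79176 = 0.969438 ≈ 0.9694

0.9694


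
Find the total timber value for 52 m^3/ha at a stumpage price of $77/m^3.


Value = 52 * 77 = $4004/ha

$4004/ha


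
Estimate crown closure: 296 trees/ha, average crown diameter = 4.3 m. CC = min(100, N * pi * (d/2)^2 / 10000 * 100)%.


(d/2)^2 = (4.3/2)^2 = 2.15^2 = 4.6225
Crown area = 3.141593 * 4.6225 = 14.5220 m^2
N * area / 10000 * 100 = 296 * 14.5220 / 10000 * 100 = 42.9851
CC = min(100, 42.9851) = 42.9851 ≈ 43.0%

43.0%


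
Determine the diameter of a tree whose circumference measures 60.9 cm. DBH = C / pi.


DBH = C / pi = 60.9 / 3.141593 = 19.3851 ≈ 19.39 cm

19.39 cm


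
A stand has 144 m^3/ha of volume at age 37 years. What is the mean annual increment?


MAI = 144 / 37 = 3.8919 ≈ 3.89 m^3/ha/yr

3.89 m^3/ha/yr


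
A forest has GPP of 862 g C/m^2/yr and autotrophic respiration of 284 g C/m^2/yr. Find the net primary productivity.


NPP = GPP - Ra = 862 - 284 = 578 g C/m^2/yr

578 g C/m^2/yr


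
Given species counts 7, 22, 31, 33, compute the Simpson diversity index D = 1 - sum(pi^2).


Total N = 7 + 22 + 31 + 33 = 93
Per-species terms:
  p = 7/93 = 0.075269; p^2 = 0.075269^2 = 0.005665
  p = 22/93 = 0.236559; p^2 = 0.236559^2 = 0.055960
  p = 31/93 = 0.333333; p^2 = 0.333333^2 = 0.111111
  p = 33/93 = 0.354839; p^2 = 0.354839^2 = 0.125911
sum(p^2) = 0.005665 + 0.055960 + 0.111111 + 0.125911 = 0.298647
D = 1 - 0.298647 = 0.701353 ≈ 0.7014

0.7014


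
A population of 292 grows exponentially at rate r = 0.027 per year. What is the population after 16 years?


r*t = 0.027 * 16 = 0.432
exp(0.432) = 1.54034
N = 292 * 1.54034 = 449.779 ≈ 450

450


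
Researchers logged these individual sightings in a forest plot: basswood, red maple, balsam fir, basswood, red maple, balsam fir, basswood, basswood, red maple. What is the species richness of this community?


Total individuals logged = 9
Distinct species (count of individuals): basswood (4), red maple (3), balsam fir (2)
Species richness = number of distinct species = 3

3


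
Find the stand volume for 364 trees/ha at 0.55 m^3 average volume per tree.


V_stand = 364 * 0.55 = 200.2 m^3/ha

200.2 m^3/ha


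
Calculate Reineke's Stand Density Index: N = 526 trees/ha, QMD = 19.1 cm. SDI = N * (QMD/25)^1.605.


QMD/25 = 19.1/25 = 0.764
(0.764)^1.605 = exp(1.605 * ln(0.764)) = exp(1.605 * (-0.269187)) = exp(-0.432045) = 0.649180
SDI = 526 * 0.649180 = 341.469 ≈ 341

341


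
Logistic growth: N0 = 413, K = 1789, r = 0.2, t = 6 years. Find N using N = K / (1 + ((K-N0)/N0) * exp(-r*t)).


(K - N0)/N0 = (1789 - 413)/413 = 1376/413 = 3.33172
r*t = 0.2 * 6 = 1.2; exp(-1.2) = 0.301194
3.33172 * 0.301194 = 1.00349
1 + 1.00349 = 2.00349
N = 1789 / 2.00349 = 892.942 ≈ 893

893


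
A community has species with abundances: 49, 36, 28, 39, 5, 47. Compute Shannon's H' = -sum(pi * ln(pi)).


Total N = 49 + 36 + 28 + 39 + 5 + 47 = 204
Per-species terms:
  p = 49/204 = 0.240196; ln(p) = -1.426300; p*ln(p) = 0.240196 * (-1.426300) = -0.342592
  p = 36/204 = 0.176471; ln(p) = -1.734599; p*ln(p) = 0.176471 * (-1.734599) = -0.306106
  p = 28/204 = 0.137255; ln(p) = -1.985915; p*ln(p) = 0.137255 * (-1.985915) = -0.272577
  p = 39/204 = 0.191176; ln(p) = -1.654561; p*ln(p) = 0.191176 * (-1.654561) = -0.316312
  p = 5/204 = 0.024510; ln(p) = -3.708674; p*ln(p) = 0.024510 * (-3.708674) = -0.090900
  p = 47/204 = 0.230392; ln(p) = -1.467973; p*ln(p) = 0.230392 * (-1.467973) = -0.338209
sum(p*ln(p)) = (-0.342592) + (-0.306106) + (-0.272577) + (-0.316312) + (-0.090900) + (-0.338209) = -1.666696
H' = -(-1.666696) = 1.666696 ≈ 1.6667

1.6667


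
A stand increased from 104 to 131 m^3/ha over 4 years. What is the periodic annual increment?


PAI = (V2 - V1) / period = (131 - 104) / 4 = 27 / 4 = 6.75 m^3/ha/yr

6.75 m^3/ha/yr


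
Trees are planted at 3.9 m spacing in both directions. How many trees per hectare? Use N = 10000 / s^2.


N = 10000 / 3.9^2 = 10000 / 15.21 = 657.462 ≈ 657 trees/ha

657 trees/ha


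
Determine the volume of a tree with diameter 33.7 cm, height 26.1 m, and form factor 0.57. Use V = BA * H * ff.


(D/200)^2 = (33.7/200)^2 = 0.1685^2 = 0.02839225
BA = 3.141593 * 0.02839225 = 0.0891969 m^2
V = 0.0891969 * 26.1 * 0.57 = 1.32698 ≈ 1.327 m^3

1.327 m^3


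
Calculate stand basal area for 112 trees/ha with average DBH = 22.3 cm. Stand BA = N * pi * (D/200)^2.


(D/200)^2 = (22.3/200)^2 = 0.1115^2 = 0.01243225
Individual BA = 3.141593 * 0.01243225 = 0.0390571 m^2
Stand BA = 112 * 0.0390571 = 4.37440 ≈ 4.37 m^2/ha

4.37 m^2/ha


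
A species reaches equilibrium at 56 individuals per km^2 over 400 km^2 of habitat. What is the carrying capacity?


K = 56 * 400 = 22400 individuals

22400 individuals


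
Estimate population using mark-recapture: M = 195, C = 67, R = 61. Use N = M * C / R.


N = M * C / R = 195 * 67 / 61 = 13065 / 61 = 214.18 ≈ 214

214 individuals


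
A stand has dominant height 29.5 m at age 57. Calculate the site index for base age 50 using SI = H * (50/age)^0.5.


50/57 = 0.877193
(0.877193)^0.5 = 0.936586
SI = 29.5 * 0.936586 = 27.6293 ≈ 27.6 m

27.6 m


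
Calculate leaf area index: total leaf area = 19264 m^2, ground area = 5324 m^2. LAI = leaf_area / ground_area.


LAI = 19264 / 5324 = 3.6183 ≈ 3.62

3.62


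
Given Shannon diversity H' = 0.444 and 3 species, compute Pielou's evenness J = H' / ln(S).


ln(3) = 1.09861
J = H' / ln(S) = 0.444 / 1.09861 = 0.404147 ≈ 0.4041

0.4041


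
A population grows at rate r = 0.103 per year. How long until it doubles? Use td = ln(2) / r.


td = ln(2) / 0.103 = 0.693147 / 0.103 = 6.72958 ≈ 6.7 years

6.7 years


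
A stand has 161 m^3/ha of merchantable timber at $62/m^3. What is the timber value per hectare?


Value = 161 * 62 = $9982/ha

$9982/ha


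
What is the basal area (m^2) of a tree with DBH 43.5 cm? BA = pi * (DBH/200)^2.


D/200 = 43.5/200 = 0.2175 m
(D/200)^2 = 0.2175^2 = 0.04730625
BA = 3.141593 * 0.04730625 = 0.148617 ≈ 0.1486 m^2

0.1486 m^2


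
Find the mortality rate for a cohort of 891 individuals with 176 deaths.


Mortality rate = 176 / 891 = 0.197531 ≈ 0.1975

0.1975


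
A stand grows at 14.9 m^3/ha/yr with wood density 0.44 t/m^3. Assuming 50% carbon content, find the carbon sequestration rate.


C = 14.9 * 0.44 * 0.5 = 3.278 ≈ 3.28 t C/ha/yr

3.28 t C/ha/yr


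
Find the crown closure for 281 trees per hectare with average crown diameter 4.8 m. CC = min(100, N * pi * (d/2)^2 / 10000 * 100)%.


(d/2)^2 = (4.8/2)^2 = 2.4^2 = 5.76
Crown area = 3.141593 * 5.76 = 18.0956 m^2
N * area / 10000 * 100 = 281 * 18.0956 / 10000 * 100 = 50.8486
CC = min(100, 50.8486) = 50.8486 ≈ 50.8%

50.8%


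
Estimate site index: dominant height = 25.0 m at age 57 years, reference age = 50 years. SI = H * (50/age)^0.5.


50/57 = 0.877193
(0.877193)^0.5 = 0.936586
SI = 25.0 * 0.936586 = 23.4147 ≈ 23.4 m

23.4 m


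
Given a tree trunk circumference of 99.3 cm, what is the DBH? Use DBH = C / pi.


DBH = C / pi = 99.3 / 3.141593 = 31.6082 ≈ 31.61 cm

31.61 cm


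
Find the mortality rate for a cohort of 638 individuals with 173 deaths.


Mortality rate = 173 / 638 = 0.271160 ≈ 0.2712

0.2712


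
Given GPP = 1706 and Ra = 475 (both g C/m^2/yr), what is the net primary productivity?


NPP = GPP - Ra = 1706 - 475 = 1231 g C/m^2/yr

1231 g C/m^2/yr


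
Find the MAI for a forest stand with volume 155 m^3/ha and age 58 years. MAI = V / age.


MAI = 155 / 58 = 2.6724 ≈ 2.67 m^3/ha/yr

2.67 m^3/ha/yr


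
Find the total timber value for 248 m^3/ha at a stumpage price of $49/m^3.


Value = 248 * 49 = $12152/ha

$12152/ha


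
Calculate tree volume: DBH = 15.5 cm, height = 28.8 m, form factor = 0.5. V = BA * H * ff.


(D/200)^2 = (15.5/200)^2 = 0.0775^2 = 0.00600625
BA = 3.141593 * 0.00600625 = 0.0188692 m^2
V = 0.0188692 * 28.8 * 0.5 = 0.271716 ≈ 0.272 m^3

0.272 m^3


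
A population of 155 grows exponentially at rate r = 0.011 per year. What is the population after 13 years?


r*t = 0.011 * 13 = 0.143
exp(0.143) = 1.15373
N = 155 * 1.15373 = 178.828 ≈ 179

179


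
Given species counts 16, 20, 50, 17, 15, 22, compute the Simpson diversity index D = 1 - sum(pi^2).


Total N = 16 + 20 + 50 + 17 + 15 + 22 = 140
Per-species terms:
  p = 16/140 = 0.114286; p^2 = 0.114286^2 = 0.013061
  p = 20/140 = 0.142857; p^2 = 0.142857^2 = 0.020408
  p = 50/140 = 0.357143; p^2 = 0.357143^2 = 0.127551
  p = 17/140 = 0.121429; p^2 = 0.121429^2 = 0.014745
  p = 15/140 = 0.107143; p^2 = 0.107143^2 = 0.011480
  p = 22/140 = 0.157143; p^2 = 0.157143^2 = 0.024694
sum(p^2) = 0.013061 + 0.020408 + 0.127551 + 0.014745 + 0.011480 + 0.024694 = 0.211939
D = 1 - 0.211939 = 0.788061 ≈ 0.7881

0.7881


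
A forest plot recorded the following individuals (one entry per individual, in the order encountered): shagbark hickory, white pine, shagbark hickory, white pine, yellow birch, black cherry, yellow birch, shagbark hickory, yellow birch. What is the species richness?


Total individuals logged = 9
Distinct species (count of individuals): shagbark hickory (3), white pine (2), yellow birch (3), black cherry (1)
Species richness = number of distinct species = 4

4


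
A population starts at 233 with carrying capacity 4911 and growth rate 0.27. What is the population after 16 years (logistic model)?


(K - N0)/N0 = (4911 - 233)/233 = 4678/233 = 20.0773
r*t = 0.27 * 16 = 4.32; exp(-4.32) = 0.0132999
20.0773 * 0.0132999 = 0.267026
1 + 0.267026 = 1.26703
N = 4911 / 1.26703 = 3875.99 ≈ 3876

3876


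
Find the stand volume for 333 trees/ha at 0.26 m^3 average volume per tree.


V_stand = 333 * 0.26 = 86.58 ≈ 86.6 m^3/ha

86.6 m^3/ha


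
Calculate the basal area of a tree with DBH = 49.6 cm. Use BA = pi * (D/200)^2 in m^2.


D/200 = 49.6/200 = 0.248 m
(D/200)^2 = 0.248^2 = 0.061504
BA = 3.141593 * 0.061504 = 0.193221 ≈ 0.1932 m^2

0.1932 m^2


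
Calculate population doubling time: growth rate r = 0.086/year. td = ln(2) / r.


td = ln(2) / 0.086 = 0.693147 / 0.086 = 8.05985 ≈ 8.1 years

8.1 years


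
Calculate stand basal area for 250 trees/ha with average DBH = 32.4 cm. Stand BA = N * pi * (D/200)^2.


(D/200)^2 = (32.4/200)^2 = 0.162^2 = 0.026244
Individual BA = 3.141593 * 0.026244 = 0.0824480 m^2
Stand BA = 250 * 0.0824480 = 20.6120 ≈ 20.61 m^2/ha

20.61 m^2/ha


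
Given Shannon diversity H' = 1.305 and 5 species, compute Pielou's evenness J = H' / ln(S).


ln(5) = 1.60944
J = H' / ln(S) = 1.305 / 1.60944 = 0.810841 ≈ 0.8108

0.8108


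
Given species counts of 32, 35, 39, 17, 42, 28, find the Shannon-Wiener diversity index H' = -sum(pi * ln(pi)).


Total N = 32 + 35 + 39 + 17 + 42 + 28 = 193
Per-species terms:
  p = 32/193 = 0.165803; ln(p) = -1.796955; p*ln(p) = 0.165803 * (-1.796955) = -0.297941
  p = 35/193 = 0.181347; ln(p) = -1.707343; p*ln(p) = 0.181347 * (-1.707343) = -0.309622
  p = 39/193 = 0.202073; ln(p) = -1.599126; p*ln(p) = 0.202073 * (-1.599126) = -0.323140
  p = 17/193 = 0.088083; ln(p) = -2.429476; p*ln(p) = 0.088083 * (-2.429476) = -0.213996
  p = 42/193 = 0.217617; ln(p) = -1.525019; p*ln(p) = 0.217617 * (-1.525019) = -0.331870
  p = 28/193 = 0.145078; ln(p) = -1.930484; p*ln(p) = 0.145078 * (-1.930484) = -0.280071
sum(p*ln(p)) = (-0.297941) + (-0.309622) + (-0.323140) + (-0.213996) + (-0.331870) + (-0.280071) = -1.756640
H' = -(-1.756640) = 1.756640 ≈ 1.7566

1.7566


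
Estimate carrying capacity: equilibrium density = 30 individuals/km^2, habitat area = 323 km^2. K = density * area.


K = 30 * 323 = 9690 individuals

9690 individuals


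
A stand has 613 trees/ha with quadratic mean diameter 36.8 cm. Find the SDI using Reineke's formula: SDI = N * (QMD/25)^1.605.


QMD/25 = 36.8/25 = 1.472
(1.472)^1.605 = exp(1.605 * ln(1.472)) = exp(1.605 * 0.386622) = exp(0.620528) = 1.85991
SDI = 613 * 1.85991 = 1140.12 ≈ 1140

1140


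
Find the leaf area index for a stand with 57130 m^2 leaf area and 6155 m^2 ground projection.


LAI = 57130 / 6155 = 9.2819 ≈ 9.28

9.28


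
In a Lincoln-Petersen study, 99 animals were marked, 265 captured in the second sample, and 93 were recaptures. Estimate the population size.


N = M * C / R = 99 * 265 / 93 = 26235 / 93 = 282.10 ≈ 282

282 individuals


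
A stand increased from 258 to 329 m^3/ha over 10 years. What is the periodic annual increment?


PAI = (V2 - V1) / period = (329 - 258) / 10 = 71 / 10 = 7.10 m^3/ha/yr

7.10 m^3/ha/yr


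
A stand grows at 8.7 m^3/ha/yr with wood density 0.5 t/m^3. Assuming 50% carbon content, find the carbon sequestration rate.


C = 8.7 * 0.5 * 0.5 = 2.175 ≈ 2.18 t C/ha/yr

2.18 t C/ha/yr


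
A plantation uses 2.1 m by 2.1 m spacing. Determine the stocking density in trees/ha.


N = 10000 / 2.1^2 = 10000 / 4.41 = 2267.57 ≈ 2268 trees/ha

2268 trees/ha


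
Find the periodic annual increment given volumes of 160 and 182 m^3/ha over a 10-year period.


PAI = (V2 - V1) / period = (182 - 160) / 10 = 22 / 10 = 2.20 m^3/ha/yr

2.20 m^3/ha/yr


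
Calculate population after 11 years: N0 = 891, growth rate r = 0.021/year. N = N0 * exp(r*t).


r*t = 0.021 * 11 = 0.231
exp(0.231) = 1.25986
N = 891 * 1.25986 = 1122.54 ≈ 1123

1123


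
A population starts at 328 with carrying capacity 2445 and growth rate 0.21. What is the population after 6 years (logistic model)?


(K - N0)/N0 = (2445 - 328)/328 = 2117/328 = 6.45427
r*t = 0.21 * 6 = 1.26; exp(-1.26) = 0.283654
6.45427 * 0.283654 = 1.83078
1 + 1.83078 = 2.83078
N = 2445 / 2.83078 = 863.720 ≈ 864

864


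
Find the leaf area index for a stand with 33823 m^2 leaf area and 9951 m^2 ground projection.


LAI = 33823 / 9951 = 3.3990 ≈ 3.40

3.40


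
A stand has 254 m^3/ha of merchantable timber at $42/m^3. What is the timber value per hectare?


Value = 254 * 42 = $10668/ha

$10668/ha


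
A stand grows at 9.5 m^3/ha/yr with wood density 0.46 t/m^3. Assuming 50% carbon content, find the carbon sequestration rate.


C = 9.5 * 0.46 * 0.5 = 2.185 ≈ 2.19 t C/ha/yr

2.19 t C/ha/yr


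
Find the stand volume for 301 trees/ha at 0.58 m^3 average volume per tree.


V_stand = 301 * 0.58 = 174.58 ≈ 174.6 m^3/ha

174.6 m^3/ha


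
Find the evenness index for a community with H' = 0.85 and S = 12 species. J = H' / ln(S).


ln(12) = 2.48491
J = H' / ln(S) = 0.85 / 2.48491 = 0.342065 ≈ 0.3421

0.3421


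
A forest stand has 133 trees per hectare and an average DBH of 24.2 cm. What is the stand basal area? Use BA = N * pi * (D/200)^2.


(D/200)^2 = (24.2/200)^2 = 0.121^2 = 0.014641
Individual BA = 3.141593 * 0.014641 = 0.0459961 m^2
Stand BA = 133 * 0.0459961 = 6.11748 ≈ 6.12 m^2/ha

6.12 m^2/ha


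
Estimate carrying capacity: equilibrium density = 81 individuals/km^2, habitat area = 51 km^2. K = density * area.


K = 81 * 51 = 4131 individuals

4131 individuals


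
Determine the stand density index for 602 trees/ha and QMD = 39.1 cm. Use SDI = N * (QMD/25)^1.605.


QMD/25 = 39.1/25 = 1.564
(1.564)^1.605 = exp(1.605 * ln(1.564)) = exp(1.605 * 0.447247) = exp(0.717831) = 2.04998
SDI = 602 * 2.04998 = 1234.09 ≈ 1234

1234


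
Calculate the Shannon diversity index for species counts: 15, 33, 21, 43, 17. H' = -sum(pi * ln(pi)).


Total N = 15 + 33 + 21 + 43 + 17 = 129
Per-species terms:
  p = 15/129 = 0.116279; ln(p) = -2.151763; p*ln(p) = 0.116279 * (-2.151763) = -0.250205
  p = 33/129 = 0.255814; ln(p) = -1.363305; p*ln(p) = 0.255814 * (-1.363305) = -0.348753
  p = 21/129 = 0.162791; ln(p) = -1.815288; p*ln(p) = 0.162791 * (-1.815288) = -0.295513
  p = 43/129 = 0.333333; ln(p) = -1.098613; p*ln(p) = 0.333333 * (-1.098613) = -0.366204
  p = 17/129 = 0.131783; ln(p) = -2.026599; p*ln(p) = 0.131783 * (-2.026599) = -0.267071
sum(p*ln(p)) = (-0.250205) + (-0.348753) + (-0.295513) + (-0.366204) + (-0.267071) = -1.527746
H' = -(-1.527746) = 1.527746 ≈ 1.5277

1.5277


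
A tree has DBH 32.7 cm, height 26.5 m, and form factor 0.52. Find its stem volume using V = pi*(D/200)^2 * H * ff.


(D/200)^2 = (32.7/200)^2 = 0.1635^2 = 0.02673225
BA = 3.141593 * 0.02673225 = 0.0839818 m^2
V = 0.0839818 * 26.5 * 0.52 = 1.15727 ≈ 1.157 m^3

1.157 m^3


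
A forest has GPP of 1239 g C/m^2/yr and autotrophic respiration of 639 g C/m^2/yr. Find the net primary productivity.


NPP = GPP - Ra = 1239 - 639 = 600 g C/m^2/yr

600 g C/m^2/yr


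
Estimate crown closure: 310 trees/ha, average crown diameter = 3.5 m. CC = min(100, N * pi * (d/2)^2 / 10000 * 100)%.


(d/2)^2 = (3.5/2)^2 = 1.75^2 = 3.0625
Crown area = 3.141593 * 3.0625 = 9.62113 m^2
N * area / 10000 * 100 = 310 * 9.62113 / 10000 * 100 = 29.8255
CC = min(100, 29.8255) = 29.8255 ≈ 29.8%

29.8%
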